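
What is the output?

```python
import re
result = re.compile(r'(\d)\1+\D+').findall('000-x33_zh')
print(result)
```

A backreference is literal: `\1` must see the identical characters the first group matched.
`findall` collects group 1 from each match (2 total).

['0', '3']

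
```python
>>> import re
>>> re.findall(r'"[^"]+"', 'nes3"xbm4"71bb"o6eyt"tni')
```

['"xbm4"', '"o6eyt"']

Since nothing is captured, `findall` lists the 2 matched substrings directly.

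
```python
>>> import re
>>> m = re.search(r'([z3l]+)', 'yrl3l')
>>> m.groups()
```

('l3l',)

The pattern matches one or more of one of [z3l] (captured).
`re.search` tries every starting position until one works.
The match spans [2:5] → 'l3l'.
Captured: group 1 = 'l3l'.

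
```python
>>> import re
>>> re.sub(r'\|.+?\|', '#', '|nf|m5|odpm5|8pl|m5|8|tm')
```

'#m5#8pl#8|tm'

A non-greedy quantifier consumes as few characters as it can — just enough that the remainder of the pattern still matches from where it stops; whatever follows it matches normally.
Matches: at [0:4] → '|nf|'; at [6:13] → '|odpm5|'; at [16:20] → '|m5|'.
`sub` substitutes '#' at each match site.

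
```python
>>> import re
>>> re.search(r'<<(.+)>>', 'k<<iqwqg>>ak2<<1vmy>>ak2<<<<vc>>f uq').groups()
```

`re.search` scans for the first position where the pattern succeeds.
The match spans [1:32] → '<<iqwqg>>ak2<<1vmy>>ak2<<<<vc>>'.
Captured: group 1 = 'iqwqg>>ak2<<1vmy>>ak2<<<<vc'.

('iqwqg>>ak2<<1vmy>>ak2<<<<vc',)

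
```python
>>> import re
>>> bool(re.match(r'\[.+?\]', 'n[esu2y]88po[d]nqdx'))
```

False

`re.match` won't scan ahead — the pattern has to work from the very first character.
Here the pattern fails at index 0, so the call returns None, and `bool(None)` is False.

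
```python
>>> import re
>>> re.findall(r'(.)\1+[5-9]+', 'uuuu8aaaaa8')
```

['u', 'a']

The backreference `\1` re-matches whatever the first group consumed, character for character.
One capturing group, so `findall` returns just the captured substring from each match — 2 in all.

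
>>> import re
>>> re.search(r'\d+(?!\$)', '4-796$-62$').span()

(0, 1)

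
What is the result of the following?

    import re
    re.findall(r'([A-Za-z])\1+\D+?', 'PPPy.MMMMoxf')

['P', 'M']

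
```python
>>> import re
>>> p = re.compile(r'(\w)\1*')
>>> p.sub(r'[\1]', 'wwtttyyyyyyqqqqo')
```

After group 1 captures some text, `\1` only succeeds where that same text appears again.
Matches: at [0:2] → 'ww'; at [2:5] → 'ttt'; at [5:11] → 'yyyyyy'; at [11:15] → 'qqqq'; at [15:16] → 'o'.
The replacement refers to a captured group, so each match is rewritten using its own captured text.

'[w][t][y][q][o]'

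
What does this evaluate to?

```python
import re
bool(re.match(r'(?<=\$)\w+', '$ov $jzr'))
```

False

The lookaround is zero-width — it requires the adjacent text to match without consuming it, so the asserted text isn't part of the match.
`re.match` won't scan ahead — the pattern has to work from the very first character.
Here the pattern fails at index 0, so the call returns None, and `bool(None)` is False.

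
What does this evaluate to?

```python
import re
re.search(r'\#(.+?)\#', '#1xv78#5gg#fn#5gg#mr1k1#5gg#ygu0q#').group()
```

'#1xv78#'

A non-greedy quantifier consumes as few characters as it can — just enough that the remainder of the pattern still matches from where it stops; whatever follows it matches normally.
The match spans [0:7] → '#1xv78#'.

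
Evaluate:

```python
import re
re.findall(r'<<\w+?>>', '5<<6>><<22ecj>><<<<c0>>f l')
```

['<<6>>', '<<22ecj>>', '<<c0>>']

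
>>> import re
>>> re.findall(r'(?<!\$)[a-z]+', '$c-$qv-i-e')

The negative lookaround is zero-width — it rules out positions where the adjacent text would match, without consuming anything.
Matches: at [5:6] → 'v'; at [7:8] → 'i'; at [9:10] → 'e'.
With no groups in the pattern, `findall` gives back each whole match — 3 here.

['v', 'i', 'e']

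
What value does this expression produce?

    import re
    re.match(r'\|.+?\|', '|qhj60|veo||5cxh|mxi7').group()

'|qhj60|'

Because the quantifier is non-greedy, it stops expanding at the earliest point where the rest of the pattern can succeed.
`match` is anchored at position 0; if the pattern doesn't fit there, it returns None.
The match spans [0:7] → '|qhj60|'.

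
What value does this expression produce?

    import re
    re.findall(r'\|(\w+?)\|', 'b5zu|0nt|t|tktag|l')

['0nt', 'tktag']

`findall` collects group 1 from each match (2 total).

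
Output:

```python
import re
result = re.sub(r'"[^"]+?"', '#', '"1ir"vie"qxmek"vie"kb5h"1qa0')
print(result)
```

Matches: at [0:5] → '"1ir"'; at [8:15] → '"qxmek"'; at [18:24] → '"kb5h"'.
`sub` substitutes '#' at each match site.

#vie#vie#1qa0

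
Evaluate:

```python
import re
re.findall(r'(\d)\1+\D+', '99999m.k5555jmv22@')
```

['9', '5', '2']

After group 1 captures some text, `\1` only succeeds where that same text appears again.
Scanning left to right: at [0:8] match '99999m.k', group 1 = '9'; at [8:15] match '5555jmv', group 1 = '5'; at [15:18] match '22@', group 1 = '2'.
One capturing group, so `findall` returns just the captured substring from each match — 3 in all.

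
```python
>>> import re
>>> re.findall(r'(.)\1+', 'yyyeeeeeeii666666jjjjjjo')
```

After group 1 captures some text, `\1` only succeeds where that same text appears again.
Scanning left to right: at [0:3] match 'yyy', group 1 = 'y'; at [3:9] match 'eeeeee', group 1 = 'e'; at [9:11] match 'ii', group 1 = 'i'; at [11:17] match '666666', group 1 = '6'; at [17:23] match 'jjjjjj', group 1 = 'j'.
Because there's exactly one group, `findall` drops the full match and keeps group 1 from each hit.

['y', 'e', 'i', '6', 'j']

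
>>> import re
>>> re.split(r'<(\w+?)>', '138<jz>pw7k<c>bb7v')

['138', 'jz', 'pw7k', 'c', 'bb7v']

`re.split` interleaves the captured-group text with the surrounding fragments.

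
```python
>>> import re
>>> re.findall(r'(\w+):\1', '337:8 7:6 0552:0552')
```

`\1` has to match the exact text group 1 already captured.
One capturing group, so `findall` returns just the captured substring from the one match — 1 in all.

['0552']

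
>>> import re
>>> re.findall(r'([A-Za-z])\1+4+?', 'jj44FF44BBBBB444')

['j', 'F', 'B']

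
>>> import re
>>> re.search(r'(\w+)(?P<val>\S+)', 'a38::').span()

(0, 5)

The pattern matches one or more of a word character (captured); then one or more of a non-whitespace character (captured as 'val').
`re.search` tries every starting position until one works.
The match spans [0:5] → 'a38::'.
Captured: group 1 = 'a38', group 2 = '::'.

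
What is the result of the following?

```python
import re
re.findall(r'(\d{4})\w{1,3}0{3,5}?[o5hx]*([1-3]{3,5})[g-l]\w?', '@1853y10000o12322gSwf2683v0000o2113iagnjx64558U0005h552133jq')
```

[('1853', '12322'), ('2683', '2113'), ('6455', '2133')]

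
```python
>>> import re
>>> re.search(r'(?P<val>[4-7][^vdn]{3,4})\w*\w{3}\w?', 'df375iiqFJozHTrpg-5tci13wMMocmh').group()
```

'75iiqFJozHTrpg'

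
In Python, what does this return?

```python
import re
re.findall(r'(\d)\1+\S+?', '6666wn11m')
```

`\1` is not a pattern — it's the concrete string captured by group 1, re-applied verbatim.
Matches: at [0:5] match '6666w', group 1 = '6'; at [6:9] match '11m', group 1 = '1'.
`findall` collects group 1 from each match (2 total).

['6', '1']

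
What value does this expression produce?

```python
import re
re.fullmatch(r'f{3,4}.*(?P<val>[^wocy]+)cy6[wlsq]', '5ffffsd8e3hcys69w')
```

None

`re.fullmatch` requires the pattern to consume the entire string.
Here the string isn't matched end-to-end, so the call returns None.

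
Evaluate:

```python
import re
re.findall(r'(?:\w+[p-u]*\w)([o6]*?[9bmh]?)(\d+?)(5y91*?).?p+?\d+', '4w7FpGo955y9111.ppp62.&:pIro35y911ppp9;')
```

[('', '5', '5y9111'), ('', '3', '5y91')]

The pattern matches one or more of a word character, then zero or more of a character in [p-u], then a word character (non-capturing group); then zero or more of one of [o6] (lazy), then optionally one of [9bmh] (captured); then one or more of a digit (lazy) (captured); then the literal '5y9', then zero or more of a literal '1' (lazy) (captured); then optionally any character, then one or more of a literal 'p' (lazy), then one or more of a digit.
Lazy quantifiers expand one character at a time until the remainder of the pattern can match.
Scanning left to right: at [0:21] match '4w7FpGo955y9111.ppp62', groups = ('', '5', '5y9111'); at [24:38] match 'pIro35y911ppp9', groups = ('', '3', '5y91').
Multiple groups make `findall` return tuples — one 3-tuple for each match.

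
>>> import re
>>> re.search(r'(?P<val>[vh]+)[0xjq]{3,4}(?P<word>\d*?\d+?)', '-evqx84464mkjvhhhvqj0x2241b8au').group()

A `+?`/`*?`/`{m,n}?` starts at its minimum and grows only as far as needed for what follows to match.
The match spans [13:23] → 'vhhhvqj0x2'.

'vhhhvqj0x2'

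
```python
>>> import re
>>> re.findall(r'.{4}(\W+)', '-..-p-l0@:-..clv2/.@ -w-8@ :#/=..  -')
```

The pattern matches exactly 4 of any character; then one or more of a non-word character (captured).
Scanning left to right: at [1:6] match '..-p-', group 1 = '-'; at [6:13] match 'l0@:-..', group 1 = '-..'; at [13:22] match 'clv2/.@ -', group 1 = '/.@ -'; at [22:36] match 'w-8@ :#/=..  -', group 1 = ' :#/=..  -'.
Because there's exactly one group, `findall` drops the full match and keeps group 1 from each hit.

['-', '-..', '/.@ -', ' :#/=..  -']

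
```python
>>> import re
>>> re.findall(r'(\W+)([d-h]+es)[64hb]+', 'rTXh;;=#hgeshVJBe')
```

The pattern matches one or more of a non-word character (captured); then one or more of a character in [d-h], then the literal 'es' (captured); then one or more of one of [64hb].
Matches: at [4:13] match ';;=#hgesh', groups = (';;=#', 'hges').
`findall` packs the 2 group values into a tuple for every match.

[(';;=#', 'hges')]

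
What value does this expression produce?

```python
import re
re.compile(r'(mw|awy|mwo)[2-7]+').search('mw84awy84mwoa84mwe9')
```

`re.search` tries every starting position until one works.
Here the pattern never matches, so the call returns None.

None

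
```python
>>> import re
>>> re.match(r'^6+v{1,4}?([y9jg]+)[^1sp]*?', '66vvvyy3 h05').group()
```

The pattern matches anchored at the start of the string; then one or more of a literal '6', then 1 to 4 of a literal 'v' (lazy); then one or more of one of [y9jg] (captured); then zero or more of any character except [1sp] (lazy).
Because the quantifier is non-greedy, it stops expanding at the earliest point where the rest of the pattern can succeed.
`match` is anchored at position 0; if the pattern doesn't fit there, it returns None.
The match spans [0:7] → '66vvvyy'.
Captured: group 1 = 'yy'.

'66vvvyy'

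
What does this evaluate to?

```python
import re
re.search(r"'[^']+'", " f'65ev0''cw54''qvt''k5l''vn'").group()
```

"'65ev0'"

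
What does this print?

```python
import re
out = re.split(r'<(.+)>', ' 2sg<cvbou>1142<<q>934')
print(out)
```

With a capturing group present, the delimiter's captured portion is kept in the result list.

[' 2sg', 'cvbou>1142<<q', '934']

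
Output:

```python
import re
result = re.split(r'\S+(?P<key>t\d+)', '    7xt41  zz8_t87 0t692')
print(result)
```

['    ', 't41', '  ', 't87', ' ', 't692', '']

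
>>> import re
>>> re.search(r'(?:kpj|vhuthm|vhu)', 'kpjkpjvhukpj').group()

'kpj'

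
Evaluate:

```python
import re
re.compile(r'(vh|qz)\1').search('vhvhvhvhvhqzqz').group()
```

A backreference is literal: `\1` must see the identical characters the first group matched.
Unlike `match`, `search` isn't anchored — it looks for the pattern anywhere in the string.
The match spans [0:4] → 'vhvh'.
Captured: group 1 = 'vh'.

'vhvh'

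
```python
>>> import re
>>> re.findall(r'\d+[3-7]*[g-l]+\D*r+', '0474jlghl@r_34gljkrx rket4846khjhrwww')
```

['0474jlghl@r', '34gljkrx r', '4846khjhr']

Pattern: one or more of a digit, then zero or more of a character in [3-7], then one or more of a character in [g-l]; then zero or more of a non-digit, then one or more of the literal 'r'.
Walking the string: at [0:11] → '0474jlghl@r'; at [12:22] → '34gljkrx r'; at [25:34] → '4846khjhr'.
With no groups in the pattern, `findall` gives back each whole match — 3 here.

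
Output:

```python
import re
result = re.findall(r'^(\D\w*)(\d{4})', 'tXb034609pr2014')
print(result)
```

[('tXb034609pr', '2014')]

With 2 capturing groups, `findall` returns a 2-tuple per match.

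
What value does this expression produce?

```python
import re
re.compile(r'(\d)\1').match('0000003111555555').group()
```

'00'

The backreference `\1` re-matches whatever the first group consumed, character for character.
With `match`, the pattern is implicitly anchored at the beginning.
The match spans [0:2] → '00'.
Captured: group 1 = '0'.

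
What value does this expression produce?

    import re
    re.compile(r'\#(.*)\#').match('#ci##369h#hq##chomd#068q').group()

`match` is anchored at position 0; if the pattern doesn't fit there, it returns None.
The match spans [0:20] → '#ci##369h#hq##chomd#'.

'#ci##369h#hq##chomd#'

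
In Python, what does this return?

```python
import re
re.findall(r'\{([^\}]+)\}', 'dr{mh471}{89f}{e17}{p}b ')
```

['mh471', '89f', 'e17', 'p']

Scanning left to right: at [2:9] match '{mh471}', group 1 = 'mh471'; at [9:14] match '{89f}', group 1 = '89f'; at [14:19] match '{e17}', group 1 = 'e17'; at [19:22] match '{p}', group 1 = 'p'.
`findall` collects group 1 from each match (4 total).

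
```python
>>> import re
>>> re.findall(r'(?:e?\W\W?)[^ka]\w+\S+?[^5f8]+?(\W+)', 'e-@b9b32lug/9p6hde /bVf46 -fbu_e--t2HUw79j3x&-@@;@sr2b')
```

[' /', '&-@@;@']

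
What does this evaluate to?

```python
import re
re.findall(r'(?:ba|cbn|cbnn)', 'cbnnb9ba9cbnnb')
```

The regex engine tests alternatives in the order written; an earlier branch that matches wins even if a later one would match more.
No capturing groups, so `findall` returns the 3 full match strings.

['cbn', 'ba', 'cbn']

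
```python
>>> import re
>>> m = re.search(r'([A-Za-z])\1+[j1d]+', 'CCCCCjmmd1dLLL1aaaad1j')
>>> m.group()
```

'CCCCCj'

A backreference is literal: `\1` must see the identical characters the first group matched.
The match spans [0:6] → 'CCCCCj'.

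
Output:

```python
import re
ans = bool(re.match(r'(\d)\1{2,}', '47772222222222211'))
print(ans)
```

False

`\1` has to match the exact text group 1 already captured.
With `match`, the pattern is implicitly anchored at the beginning.
Here the string doesn't start with a match, so the call returns None, and `bool(None)` is False.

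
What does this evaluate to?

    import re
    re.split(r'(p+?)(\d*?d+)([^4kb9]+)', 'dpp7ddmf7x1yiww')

['d', 'pp', '7dd', 'mf7x1yiww', '']

The pattern matches one or more of a literal 'p' (lazy) (captured); then zero or more of a digit (lazy), then one or more of the literal 'd' (captured); then one or more of any character except [4kb9] (captured).
Because the pattern has a capturing group, `split` also inserts each captured text between the pieces.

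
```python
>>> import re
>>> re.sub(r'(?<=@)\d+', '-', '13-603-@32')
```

The lookaround is zero-width — it requires the adjacent text to match without consuming it, so the asserted text isn't part of the match.
Matches: at [8:10] → '32'.
Each match is replaced by '-'.

'13-603-@-'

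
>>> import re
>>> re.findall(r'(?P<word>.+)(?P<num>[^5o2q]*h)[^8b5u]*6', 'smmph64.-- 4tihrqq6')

[('smmph64.-- 4ti', 'h')]

The pattern matches one or more of any character (captured as 'word'); then zero or more of any character except [5o2q], then the literal 'h' (captured as 'num'); then zero or more of any character except [8b5u], then a literal '6'.
Matches: at [0:19] match 'smmph64.-- 4tihrqq6', groups = ('smmph64.-- 4ti', 'h').
2 groups means the one result is a tuple of 2 captured strings — 1 here.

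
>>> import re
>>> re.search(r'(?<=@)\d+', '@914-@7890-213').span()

(1, 4)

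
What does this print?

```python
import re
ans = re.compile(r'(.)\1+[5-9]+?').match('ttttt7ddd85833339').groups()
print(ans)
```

('t',)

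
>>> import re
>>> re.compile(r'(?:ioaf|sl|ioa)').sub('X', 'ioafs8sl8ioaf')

'Xs8X8X'

Alternation tries branches left to right and keeps the first one that lets the overall match succeed at that position.
`sub` substitutes 'X' at each match site.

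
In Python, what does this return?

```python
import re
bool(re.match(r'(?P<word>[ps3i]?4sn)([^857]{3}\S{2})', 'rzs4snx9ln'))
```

The pattern matches optionally one of [ps3i], then the literal '4sn' (captured as 'word'); then exactly 3 of any character except [857], then exactly 2 of a non-whitespace character (captured).
`re.match` won't scan ahead — the pattern has to work from the very first character.
Here the string doesn't start with a match, so the call returns None, and `bool(None)` is False.

False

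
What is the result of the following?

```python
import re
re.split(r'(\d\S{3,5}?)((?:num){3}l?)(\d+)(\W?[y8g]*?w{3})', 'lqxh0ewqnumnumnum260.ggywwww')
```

The pattern matches a digit, then 3 to 5 of a non-whitespace character (lazy) (captured); then the literal 'num' repeated 3 times, then optionally a literal 'l' (captured); then one or more of a digit (captured); then optionally a non-word character, then zero or more of one of [y8g] (lazy), then exactly 3 of a literal 'w' (captured).
Matches to split on: at [4:27] → '0ewqnumnumnum260.ggywww'.
Because the pattern has a capturing group, `split` also inserts each captured text between the pieces.

['lqxh', '0ewq', 'numnumnum', '260', '.ggywww', 'w']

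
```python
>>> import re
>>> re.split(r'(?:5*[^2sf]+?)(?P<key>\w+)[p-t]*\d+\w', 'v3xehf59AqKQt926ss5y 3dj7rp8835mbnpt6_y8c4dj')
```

Pattern: zero or more of the literal '5', then one or more of any character except [2sf] (lazy) (non-capturing group); then one or more of a word character (captured as 'key'); then zero or more of a character in [p-t]; then one or more of a digit, then a word character.
Matches to split on: at [0:20] → 'v3xehf59AqKQt926ss5y'; at [20:43] → ' 3dj7rp8835mbnpt6_y8c4d'.
`re.split` interleaves the captured-group text with the surrounding fragments.

['', '3xehf59AqKQt926ss', '', '3dj7rp8835mbnpt6_y8c', 'j']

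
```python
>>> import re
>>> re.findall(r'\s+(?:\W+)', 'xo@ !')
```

[' !']

This matches one or more of whitespace; then one or more of a non-word character (non-capturing group).
Scanning left to right: at [3:5] → ' !'.
Since nothing is captured, `findall` lists the 1 matched substring directly.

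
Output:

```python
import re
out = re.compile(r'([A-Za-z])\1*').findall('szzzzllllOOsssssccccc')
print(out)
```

['s', 'z', 'l', 'O', 's', 'c']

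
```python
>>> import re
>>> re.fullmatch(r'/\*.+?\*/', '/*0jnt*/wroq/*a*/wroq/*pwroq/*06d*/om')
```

For `fullmatch`, every character of the input must be accounted for by the pattern.
Here there's no way to consume every character, so the call returns None.

None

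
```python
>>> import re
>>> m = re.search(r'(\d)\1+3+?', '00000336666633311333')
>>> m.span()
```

(0, 6)

`\1` is not a pattern — it's the concrete string captured by group 1, re-applied verbatim.
`re.search` scans for the first position where the pattern succeeds.
The match spans [0:6] → '000003'.
Captured: group 1 = '0'.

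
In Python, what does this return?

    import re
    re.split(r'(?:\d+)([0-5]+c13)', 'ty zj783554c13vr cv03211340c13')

['ty zj', '4c13', 'vr cv', '0c13', '']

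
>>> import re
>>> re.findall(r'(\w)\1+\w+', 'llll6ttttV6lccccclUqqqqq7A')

['l']

A backreference is literal: `\1` must see the identical characters the first group matched.
Matches: at [0:26] match 'llll6ttttV6lccccclUqqqqq7A', group 1 = 'l'.
With a single group, `findall` returns only what that group captured — 1 item.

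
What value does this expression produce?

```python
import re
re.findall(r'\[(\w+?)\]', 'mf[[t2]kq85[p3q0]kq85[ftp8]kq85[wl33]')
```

['t2', 'p3q0', 'ftp8', 'wl33']

Scanning left to right: at [3:7] match '[t2]', group 1 = 't2'; at [11:17] match '[p3q0]', group 1 = 'p3q0'; at [21:27] match '[ftp8]', group 1 = 'ftp8'; at [31:37] match '[wl33]', group 1 = 'wl33'.
Because there's exactly one group, `findall` drops the full match and keeps group 1 from each hit.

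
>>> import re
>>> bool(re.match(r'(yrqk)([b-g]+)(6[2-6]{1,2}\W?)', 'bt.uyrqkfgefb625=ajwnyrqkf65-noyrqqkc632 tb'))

The pattern matches a literal 'y', then the literal 'rqk' (captured); then one or more of a character in [b-g] (captured); then the literal '6', then 1 to 2 of a character in [2-6], then optionally a non-word character (captured).
`match` is anchored at position 0; if the pattern doesn't fit there, it returns None.
Here the pattern fails at index 0, so the call returns None, and `bool(None)` is False.

False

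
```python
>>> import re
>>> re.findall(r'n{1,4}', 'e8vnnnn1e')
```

['nnnn']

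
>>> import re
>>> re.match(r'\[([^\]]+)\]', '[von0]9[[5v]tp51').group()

`re.match` won't scan ahead — the pattern has to work from the very first character.
The match spans [0:6] → '[von0]'.
Captured: group 1 = 'von0'.

'[von0]'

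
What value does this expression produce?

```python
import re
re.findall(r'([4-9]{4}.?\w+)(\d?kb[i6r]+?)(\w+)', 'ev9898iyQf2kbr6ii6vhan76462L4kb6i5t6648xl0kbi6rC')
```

[('9898iyQf2kbr6ii6vhan76462L4kb6i5t6648xl0', 'kbi', '6rC')]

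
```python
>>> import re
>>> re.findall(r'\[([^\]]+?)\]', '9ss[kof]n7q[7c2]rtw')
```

['kof', '7c2']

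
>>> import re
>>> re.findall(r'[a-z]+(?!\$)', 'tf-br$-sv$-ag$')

['tf', 'b', 's', 'a']

`(?!…)`/`(?<!…)` only lets a position through if the neighbouring text does NOT match; no characters are consumed.
No capturing groups, so `findall` returns the 4 full match strings.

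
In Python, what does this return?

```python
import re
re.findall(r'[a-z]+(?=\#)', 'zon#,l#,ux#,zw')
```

Lookahead/lookbehind check context without consuming it, so the matched span excludes the asserted characters.
Walking the string: at [0:3] → 'zon'; at [5:6] → 'l'; at [8:10] → 'ux'.
With no groups in the pattern, `findall` gives back each whole match — 3 here.

['zon', 'l', 'ux']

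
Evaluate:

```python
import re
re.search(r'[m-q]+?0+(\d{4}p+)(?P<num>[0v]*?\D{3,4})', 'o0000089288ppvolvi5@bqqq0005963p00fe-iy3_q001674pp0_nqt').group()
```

'qqq0005963p00fe-i'

The match spans [21:38] → 'qqq0005963p00fe-i'.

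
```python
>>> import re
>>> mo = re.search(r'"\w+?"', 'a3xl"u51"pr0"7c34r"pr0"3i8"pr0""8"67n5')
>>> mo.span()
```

(4, 9)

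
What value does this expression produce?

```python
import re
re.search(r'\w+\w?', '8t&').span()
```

(0, 2)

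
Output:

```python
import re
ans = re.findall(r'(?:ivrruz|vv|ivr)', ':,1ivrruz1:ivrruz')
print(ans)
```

['ivrruz', 'ivrruz']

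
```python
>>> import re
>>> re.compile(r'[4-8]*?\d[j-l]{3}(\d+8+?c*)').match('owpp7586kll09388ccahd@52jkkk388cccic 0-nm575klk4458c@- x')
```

None

The pattern matches zero or more of a character in [4-8] (lazy), then a digit, then exactly 3 of a character in [j-l]; then one or more of a digit, then one or more of a literal '8' (lazy), then zero or more of a literal 'c' (captured).
With `match`, the pattern is implicitly anchored at the beginning.
Here position 0 doesn't satisfy it, so the call returns None.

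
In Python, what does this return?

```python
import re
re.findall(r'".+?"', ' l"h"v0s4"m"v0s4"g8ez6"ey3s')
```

Because the quantifier is non-greedy, it stops expanding at the earliest point where the rest of the pattern can succeed.
Matches: at [2:5] → '"h"'; at [9:12] → '"m"'; at [16:23] → '"g8ez6"'.
With no groups in the pattern, `findall` gives back each whole match — 3 here.

['"h"', '"m"', '"g8ez6"']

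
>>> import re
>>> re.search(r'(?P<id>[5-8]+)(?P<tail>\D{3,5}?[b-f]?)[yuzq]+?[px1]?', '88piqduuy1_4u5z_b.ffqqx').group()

Because the quantifier is non-greedy, it stops expanding at the earliest point where the rest of the pattern can succeed.
The match spans [0:7] → '88piqdu'.

'88piqdu'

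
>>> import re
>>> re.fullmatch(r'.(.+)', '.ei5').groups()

The match spans [0:4] → '.ei5'.
Captured: group 1 = 'ei5'.

('ei5',)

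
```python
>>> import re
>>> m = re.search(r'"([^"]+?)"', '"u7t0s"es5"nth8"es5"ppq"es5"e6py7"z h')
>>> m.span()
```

Unlike `match`, `search` isn't anchored — it looks for the pattern anywhere in the string.
The match spans [0:7] → '"u7t0s"'.
Captured: group 1 = 'u7t0s'.

(0, 7)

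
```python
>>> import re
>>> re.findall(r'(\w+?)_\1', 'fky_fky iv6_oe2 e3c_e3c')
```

A backreference is literal: `\1` must see the identical characters the first group matched.
Because there's exactly one group, `findall` drops the full match and keeps group 1 from each hit.

['fky', 'e3c']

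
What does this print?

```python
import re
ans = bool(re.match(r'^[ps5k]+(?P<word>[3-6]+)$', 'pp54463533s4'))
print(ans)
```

False

The pattern matches anchored at the start of the string; then one or more of one of [ps5k]; then one or more of a character in [3-6] (captured as 'word'); then anchored at the end.
With `match`, the pattern is implicitly anchored at the beginning.
Here the string doesn't start with a match, so the call returns None, and `bool(None)` is False.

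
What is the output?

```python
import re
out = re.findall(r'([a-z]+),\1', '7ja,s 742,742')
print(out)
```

One capturing group, so `findall` returns just the captured substring from each match — 0 in all.
Nothing in the string satisfies the pattern, so the list is empty.

[]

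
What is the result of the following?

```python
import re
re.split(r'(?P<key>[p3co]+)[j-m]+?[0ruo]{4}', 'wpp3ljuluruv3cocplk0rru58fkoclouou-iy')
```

The pattern matches one or more of one of [p3co] (captured as 'key'); then one or more of a character in [j-m] (lazy); then exactly 4 of one of [0ruo].
Matches to split on: at [12:23] → '3cocplk0rru'; at [27:34] → 'oclouou'.
With a capturing group present, the delimiter's captured portion is kept in the result list.

['wpp3ljuluruv', '3cocp', '58fk', 'oc', '-iy']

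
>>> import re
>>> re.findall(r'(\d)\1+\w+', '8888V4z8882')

`\1` is not a pattern — it's the concrete string captured by group 1, re-applied verbatim.
One capturing group, so `findall` returns just the captured substring from the one match — 1 in all.

['8']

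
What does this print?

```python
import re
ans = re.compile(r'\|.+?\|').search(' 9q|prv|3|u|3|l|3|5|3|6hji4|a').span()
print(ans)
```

The `?` after the quantifier makes it lazy — it takes as little as possible before letting the rest of the pattern try.
The match spans [3:8] → '|prv|'.

(3, 8)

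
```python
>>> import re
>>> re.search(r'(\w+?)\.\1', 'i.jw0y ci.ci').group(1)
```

'ci'

The match spans [7:12] → 'ci.ci'.
Captured: group 1 = 'ci'.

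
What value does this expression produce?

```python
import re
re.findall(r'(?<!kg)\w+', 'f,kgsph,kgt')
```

['f', 'kgsph', 'kgt']

Because the assertion is negative and zero-width, positions next to the forbidden text are skipped.
Walking the string: at [0:1] → 'f'; at [2:7] → 'kgsph'; at [8:11] → 'kgt'.
No capturing groups, so `findall` returns the 3 full match strings.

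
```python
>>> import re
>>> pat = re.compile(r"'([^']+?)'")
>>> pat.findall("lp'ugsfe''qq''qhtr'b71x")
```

['ugsfe', 'qq', 'qhtr']

Matches: at [2:9] match "'ugsfe'", group 1 = 'ugsfe'; at [9:13] match "'qq'", group 1 = 'qq'; at [13:19] match "'qhtr'", group 1 = 'qhtr'.
Because there's exactly one group, `findall` drops the full match and keeps group 1 from each hit.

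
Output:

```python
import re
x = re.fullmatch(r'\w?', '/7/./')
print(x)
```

For `fullmatch`, every character of the input must be accounted for by the pattern.
Here the pattern can't cover the whole string, so the call returns None.

None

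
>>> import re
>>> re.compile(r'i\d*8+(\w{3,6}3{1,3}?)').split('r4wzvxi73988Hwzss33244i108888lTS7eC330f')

['r4wzvx', 'Hwzss33', '244', 'lTS7eC3', '30f']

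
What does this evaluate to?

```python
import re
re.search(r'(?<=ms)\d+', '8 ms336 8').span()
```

(4, 7)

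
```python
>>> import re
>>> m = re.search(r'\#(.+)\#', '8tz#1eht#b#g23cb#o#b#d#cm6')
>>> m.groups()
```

('1eht#b#g23cb#o#b#d',)

Unlike `match`, `search` isn't anchored — it looks for the pattern anywhere in the string.
The match spans [3:23] → '#1eht#b#g23cb#o#b#d#'.
Captured: group 1 = '1eht#b#g23cb#o#b#d'.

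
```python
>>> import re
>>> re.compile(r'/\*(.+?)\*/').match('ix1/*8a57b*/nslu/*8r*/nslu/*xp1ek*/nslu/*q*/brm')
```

None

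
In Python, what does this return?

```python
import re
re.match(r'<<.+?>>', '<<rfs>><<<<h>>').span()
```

The `?` after the quantifier makes it lazy — it takes as little as possible before letting the rest of the pattern try.
`match` is anchored at position 0; if the pattern doesn't fit there, it returns None.
The match spans [0:7] → '<<rfs>>'.

(0, 7)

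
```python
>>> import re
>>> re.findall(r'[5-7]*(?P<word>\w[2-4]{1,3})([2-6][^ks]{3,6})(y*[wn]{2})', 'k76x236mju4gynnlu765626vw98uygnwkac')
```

[('x23', '6mju4gy', 'nn')]

Pattern: zero or more of a character in [5-7]; then a word character, then 1 to 3 of a character in [2-4] (captured as 'word'); then a character in [2-6], then 3 to 6 of any character except [ks] (captured); then zero or more of a literal 'y', then exactly 2 of one of [wn] (captured).
Scanning left to right: at [1:15] match '76x236mju4gynn', groups = ('x23', '6mju4gy', 'nn').
With 3 capturing groups, `findall` returns a 3-tuple per match.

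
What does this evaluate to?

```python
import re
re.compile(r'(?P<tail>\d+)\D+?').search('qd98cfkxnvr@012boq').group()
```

'98c'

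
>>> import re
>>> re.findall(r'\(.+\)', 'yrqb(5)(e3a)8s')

['(5)(e3a)']

Since nothing is captured, `findall` lists the 1 matched substring directly.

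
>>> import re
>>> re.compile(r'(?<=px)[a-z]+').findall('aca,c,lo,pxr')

['r']

The lookaround is zero-width — it requires the adjacent text to match without consuming it, so the asserted text isn't part of the match.
Walking the string: at [11:12] → 'r'.
No capturing groups, so `findall` returns the 1 full match string.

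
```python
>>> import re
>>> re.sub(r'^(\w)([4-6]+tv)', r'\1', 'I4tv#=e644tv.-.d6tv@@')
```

'I#=e644tv.-.d6tv@@'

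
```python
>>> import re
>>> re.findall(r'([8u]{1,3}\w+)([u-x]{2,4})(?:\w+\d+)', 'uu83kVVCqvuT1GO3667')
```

[('uu83kVVCq', 'vu')]

The pattern matches 1 to 3 of one of [8u], then one or more of a word character (captured); then 2 to 4 of a character in [u-x] (captured); then one or more of a word character, then one or more of a digit (non-capturing group).
With 2 capturing groups, `findall` returns a 2-tuple per match.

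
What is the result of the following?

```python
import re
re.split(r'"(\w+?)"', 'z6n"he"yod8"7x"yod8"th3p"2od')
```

['z6n', 'he', 'yod8', '7x', 'yod8', 'th3p', '2od']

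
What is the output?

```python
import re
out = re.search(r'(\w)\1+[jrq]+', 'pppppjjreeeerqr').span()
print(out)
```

(0, 8)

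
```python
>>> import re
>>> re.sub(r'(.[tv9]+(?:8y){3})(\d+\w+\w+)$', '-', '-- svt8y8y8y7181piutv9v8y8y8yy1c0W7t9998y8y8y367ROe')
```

'-- -'

Every occurrence is swapped for '-'.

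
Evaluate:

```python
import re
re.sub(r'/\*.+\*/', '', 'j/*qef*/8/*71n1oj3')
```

'j8/*71n1oj3'

Matches: at [1:8] → '/*qef*/'.
Every occurrence is swapped for ''.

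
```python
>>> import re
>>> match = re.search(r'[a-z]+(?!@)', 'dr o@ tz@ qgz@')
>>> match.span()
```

(0, 2)

A negative assertion filters positions out without eating any characters.
`re.search` scans for the first position where the pattern succeeds.
The match spans [0:2] → 'dr'.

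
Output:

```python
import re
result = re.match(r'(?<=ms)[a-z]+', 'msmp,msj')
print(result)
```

None

The positive lookaround only admits positions where the adjacent text matches; those characters stay outside the span.
`re.match` won't scan ahead — the pattern has to work from the very first character.
Here the pattern fails at index 0, so the call returns None.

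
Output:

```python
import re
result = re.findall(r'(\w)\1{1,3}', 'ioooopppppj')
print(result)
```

['o', 'p']

`\1` has to match the exact text group 1 already captured.
One capturing group, so `findall` returns just the captured substring from each match — 2 in all.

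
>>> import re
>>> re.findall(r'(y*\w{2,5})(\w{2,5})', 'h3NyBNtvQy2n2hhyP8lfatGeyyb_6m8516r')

[('h3NyB', 'NtvQy'), ('2n2hh', 'yP8lf'), ('atGey', 'yb_6m'), ('851', '6r')]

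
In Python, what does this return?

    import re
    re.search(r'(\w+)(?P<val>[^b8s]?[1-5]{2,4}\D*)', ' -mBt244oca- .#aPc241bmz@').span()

(2, 18)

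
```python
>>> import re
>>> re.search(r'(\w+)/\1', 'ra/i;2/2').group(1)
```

The match spans [5:8] → '2/2'.
Captured: group 1 = '2'.

'2'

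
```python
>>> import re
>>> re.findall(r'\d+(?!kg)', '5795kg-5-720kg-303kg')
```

['579', '5', '72', '30']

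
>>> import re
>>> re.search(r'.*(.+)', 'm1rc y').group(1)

'y'

The match spans [0:6] → 'm1rc y'.
Captured: group 1 = 'y'.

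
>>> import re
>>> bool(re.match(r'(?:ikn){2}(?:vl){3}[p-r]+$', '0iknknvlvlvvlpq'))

False

This matches the literal 'ikn' repeated 2 times, then the literal 'vl' repeated 3 times; then one or more of a character in [p-r]; then anchored at the end.
`match` is anchored at position 0; if the pattern doesn't fit there, it returns None.
Here the pattern fails at index 0, so the call returns None, and `bool(None)` is False.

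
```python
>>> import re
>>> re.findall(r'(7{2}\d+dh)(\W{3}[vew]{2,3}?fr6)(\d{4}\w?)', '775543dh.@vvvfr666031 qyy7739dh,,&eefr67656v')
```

With 3 capturing groups, `findall` returns a 3-tuple per match.

[('7739dh', ',,&eefr6', '7656v')]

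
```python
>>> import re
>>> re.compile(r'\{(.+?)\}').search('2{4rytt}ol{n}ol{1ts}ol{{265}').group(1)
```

With the lazy modifier that quantifier settles for the fewest repetitions that let the rest of the pattern succeed (the atoms after it are unaffected and can still be greedy).
Unlike `match`, `search` isn't anchored — it looks for the pattern anywhere in the string.
The match spans [1:8] → '{4rytt}'.
Captured: group 1 = '4rytt'.

'4rytt'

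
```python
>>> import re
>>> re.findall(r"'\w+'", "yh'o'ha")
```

Since nothing is captured, `findall` lists the 1 matched substring directly.

["'o'"]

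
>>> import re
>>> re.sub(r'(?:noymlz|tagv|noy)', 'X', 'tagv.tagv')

Each match is replaced by 'X'.

'X.X'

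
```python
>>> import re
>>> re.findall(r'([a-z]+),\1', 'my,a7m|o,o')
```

['o']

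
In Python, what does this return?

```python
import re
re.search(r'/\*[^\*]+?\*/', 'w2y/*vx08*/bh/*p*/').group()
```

'/*vx08*/'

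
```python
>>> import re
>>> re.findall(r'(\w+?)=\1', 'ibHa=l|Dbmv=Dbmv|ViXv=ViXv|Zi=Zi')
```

After group 1 captures some text, `\1` only succeeds where that same text appears again.
Scanning left to right: at [7:16] match 'Dbmv=Dbmv', group 1 = 'Dbmv'; at [17:26] match 'ViXv=ViXv', group 1 = 'ViXv'; at [27:32] match 'Zi=Zi', group 1 = 'Zi'.
With a single group, `findall` returns only what that group captured — 3 items.

['Dbmv', 'ViXv', 'Zi']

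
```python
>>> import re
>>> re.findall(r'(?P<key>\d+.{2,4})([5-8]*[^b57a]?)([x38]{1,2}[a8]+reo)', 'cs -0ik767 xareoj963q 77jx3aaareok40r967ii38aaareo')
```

[('0ik76', '7 ', 'xareo'), ('963q 77', 'j', 'x3aaareo'), ('967ii3', '', '8aaareo')]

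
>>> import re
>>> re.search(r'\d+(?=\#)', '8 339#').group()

'339'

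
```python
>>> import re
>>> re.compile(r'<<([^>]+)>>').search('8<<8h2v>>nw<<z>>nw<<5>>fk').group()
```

'<<8h2v>>'

`re.search` tries every starting position until one works.
The match spans [1:9] → '<<8h2v>>'.
Captured: group 1 = '8h2v'.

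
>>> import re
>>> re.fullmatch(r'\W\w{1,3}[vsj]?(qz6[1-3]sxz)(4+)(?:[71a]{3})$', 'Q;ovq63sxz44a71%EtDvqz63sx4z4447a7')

`fullmatch` succeeds only if the pattern covers the string from start to end.
Here the string isn't matched end-to-end, so the call returns None.

None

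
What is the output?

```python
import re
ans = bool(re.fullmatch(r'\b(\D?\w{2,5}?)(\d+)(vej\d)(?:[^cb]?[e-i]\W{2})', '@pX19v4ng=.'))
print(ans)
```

Pattern: a word boundary (`\b`, zero-width); then optionally a non-digit, then 2 to 5 of a word character (lazy) (captured); then one or more of a digit (captured); then the literal 'vej', then a digit (captured); then optionally any character except [cb], then a character in [e-i], then exactly 2 of a non-word character (non-capturing group).
`re.fullmatch` is like wrapping the pattern in `^…$` (in single-line mode).
Here the pattern can't cover the whole string, so the call returns None, and `bool(None)` is False.

False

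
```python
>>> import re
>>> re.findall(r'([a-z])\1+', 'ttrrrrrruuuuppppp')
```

['t', 'r', 'u', 'p']

After group 1 captures some text, `\1` only succeeds where that same text appears again.
Because there's exactly one group, `findall` drops the full match and keeps group 1 from each hit.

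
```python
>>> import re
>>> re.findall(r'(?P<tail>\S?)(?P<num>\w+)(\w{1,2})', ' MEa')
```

[('M', 'E', 'a')]

The pattern matches optionally a non-whitespace character (captured as 'tail'); then one or more of a word character (captured as 'num'); then 1 to 2 of a word character (captured).
Matches: at [1:4] match 'MEa', groups = ('M', 'E', 'a').
`findall` packs the 3 group values into a tuple for every match.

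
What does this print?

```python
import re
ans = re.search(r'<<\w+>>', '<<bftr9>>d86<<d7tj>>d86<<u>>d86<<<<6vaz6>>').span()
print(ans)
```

`re.search` scans for the first position where the pattern succeeds.
The match spans [0:9] → '<<bftr9>>'.

(0, 9)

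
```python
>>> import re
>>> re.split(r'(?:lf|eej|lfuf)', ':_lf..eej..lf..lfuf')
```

[':_', '..', '..', '..', 'uf']

Alternation tries branches left to right and keeps the first one that lets the overall match succeed at that position.
Matches to split on: at [2:4] → 'lf'; at [6:9] → 'eej'; at [11:13] → 'lf'; at [15:17] → 'lf'.
Each match becomes a cut point; 5 segments remain.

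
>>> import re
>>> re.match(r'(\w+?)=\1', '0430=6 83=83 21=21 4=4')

None

`re.match` only tries the pattern at the start of the string.
Here the string doesn't start with a match, so the call returns None.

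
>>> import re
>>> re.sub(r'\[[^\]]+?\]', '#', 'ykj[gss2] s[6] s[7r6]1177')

Matches: at [3:9] → '[gss2]'; at [11:14] → '[6]'; at [16:21] → '[7r6]'.
Each match is replaced by '#'.

'ykj# s# s#1177'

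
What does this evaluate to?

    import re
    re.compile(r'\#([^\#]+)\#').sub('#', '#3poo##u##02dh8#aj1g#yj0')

'###aj1g#yj0'

Every occurrence is swapped for '#'.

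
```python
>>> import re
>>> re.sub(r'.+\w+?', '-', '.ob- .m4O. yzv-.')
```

'--.'

Each match is replaced by '-'.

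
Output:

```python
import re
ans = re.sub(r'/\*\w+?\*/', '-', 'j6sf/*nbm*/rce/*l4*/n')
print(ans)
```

j6sf-rce-n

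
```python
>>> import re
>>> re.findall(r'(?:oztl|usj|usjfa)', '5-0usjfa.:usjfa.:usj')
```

Branches in `(...|...)` are attempted left-to-right; the first branch that allows the whole pattern to succeed is taken.
Walking the string: at [3:6] → 'usj'; at [10:13] → 'usj'; at [17:20] → 'usj'.
`findall` yields the raw match text (3 of them) because the pattern has no groups.

['usj', 'usj', 'usj']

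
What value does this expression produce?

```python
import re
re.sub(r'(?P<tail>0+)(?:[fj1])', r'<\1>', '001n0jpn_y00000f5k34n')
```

'<00>n<0>pn_y<00000>5k34n'

Pattern: one or more of a literal '0' (captured as 'tail'); then one of [fj1] (non-capturing group).
Each match is replaced using the text its own group 1 captured.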